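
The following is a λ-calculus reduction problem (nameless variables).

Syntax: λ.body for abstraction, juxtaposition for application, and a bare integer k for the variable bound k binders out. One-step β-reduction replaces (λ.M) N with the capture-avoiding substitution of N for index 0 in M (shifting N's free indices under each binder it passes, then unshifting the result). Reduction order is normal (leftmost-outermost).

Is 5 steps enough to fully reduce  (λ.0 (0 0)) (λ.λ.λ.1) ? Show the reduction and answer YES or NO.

Answer: YES — reaches normal form λ.λ.1 in 2 ≤ 5 steps

Derivation:
  start: (λ.0 (0 0)) (λ.λ.λ.1)
  →1  (λ.λ.λ.1) ((λ.λ.λ.1) (λ.λ.λ.1))
  →2  λ.λ.1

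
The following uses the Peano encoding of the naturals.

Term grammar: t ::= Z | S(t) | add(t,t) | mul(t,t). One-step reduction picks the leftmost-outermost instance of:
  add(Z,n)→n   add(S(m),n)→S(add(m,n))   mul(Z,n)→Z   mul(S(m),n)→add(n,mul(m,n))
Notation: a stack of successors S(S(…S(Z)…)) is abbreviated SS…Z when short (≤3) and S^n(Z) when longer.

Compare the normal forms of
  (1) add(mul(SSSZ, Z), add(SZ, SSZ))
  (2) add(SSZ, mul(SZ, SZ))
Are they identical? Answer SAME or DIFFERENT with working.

Answer: SAME — A ⇓ SSSZ, B ⇓ SSSZ

Reduction:
Term A:
  start: add(mul(SSSZ, Z), add(SZ, SSZ))
  step 1: add(add(Z, mul(SSZ, Z)), add(SZ, SSZ))
  step 2: add(mul(SSZ, Z), add(SZ, SSZ))
  step 3: add(add(Z, mul(SZ, Z)), add(SZ, SSZ))
  step 4: add(mul(SZ, Z), add(SZ, SSZ))
  step 5: add(add(Z, mul(Z, Z)), add(SZ, SSZ))
  step 6: add(mul(Z, Z), add(SZ, SSZ))
  step 7: add(Z, add(SZ, SSZ))
  step 8: add(SZ, SSZ)
  step 9: S(add(Z, SSZ))
  step 10: SSSZ

Term B:
  start: add(SSZ, mul(SZ, SZ))
  step 1: S(add(SZ, mul(SZ, SZ)))
  step 2: S(S(add(Z, mul(SZ, SZ))))
  step 3: S(S(mul(SZ, SZ)))
  step 4: S(S(add(SZ, mul(Z, SZ))))
  step 5: S(S(S(add(Z, mul(Z, SZ)))))
  step 6: S(S(S(mul(Z, SZ))))
  step 7: SSSZ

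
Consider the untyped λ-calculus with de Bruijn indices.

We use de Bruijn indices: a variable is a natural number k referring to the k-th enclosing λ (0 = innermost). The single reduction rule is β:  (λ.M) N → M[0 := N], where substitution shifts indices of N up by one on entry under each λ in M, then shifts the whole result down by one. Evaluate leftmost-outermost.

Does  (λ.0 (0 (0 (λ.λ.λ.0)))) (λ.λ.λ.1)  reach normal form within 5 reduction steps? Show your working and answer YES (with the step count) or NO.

  start: (λ.0 (0 (0 (λ.λ.λ.0)))) (λ.λ.λ.1)
  →1  (λ.λ.λ.1) ((λ.λ.λ.1) ((λ.λ.λ.1) (λ.λ.λ.0)))
  →2  λ.λ.1

Answer: YES — reaches normal form λ.λ.1 in 2 ≤ 5 steps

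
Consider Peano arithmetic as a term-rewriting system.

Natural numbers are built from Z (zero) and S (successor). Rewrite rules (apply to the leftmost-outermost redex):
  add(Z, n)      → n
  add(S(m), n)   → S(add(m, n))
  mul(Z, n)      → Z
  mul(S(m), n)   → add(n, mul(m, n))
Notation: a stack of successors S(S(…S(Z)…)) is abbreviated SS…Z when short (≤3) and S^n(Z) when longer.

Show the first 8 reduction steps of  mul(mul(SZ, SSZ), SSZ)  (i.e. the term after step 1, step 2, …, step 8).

Answer: after 8 steps: S(S(add(SSZ, mul(add(Z, mul(Z, SSZ)), SSZ))))

Derivation:
  start: mul(mul(SZ, SSZ), SSZ)
  step 1: mul(add(SSZ, mul(Z, SSZ)), SSZ)
  step 2: mul(S(add(SZ, mul(Z, SSZ))), SSZ)
  step 3: add(SSZ, mul(add(SZ, mul(Z, SSZ)), SSZ))
  step 4: S(add(SZ, mul(add(SZ, mul(Z, SSZ)), SSZ)))
  step 5: S(S(add(Z, mul(add(SZ, mul(Z, SSZ)), SSZ))))
  step 6: S(S(mul(add(SZ, mul(Z, SSZ)), SSZ)))
  step 7: S(S(mul(S(add(Z, mul(Z, SSZ))), SSZ)))
  step 8: S(S(add(SSZ, mul(add(Z, mul(Z, SSZ)), SSZ))))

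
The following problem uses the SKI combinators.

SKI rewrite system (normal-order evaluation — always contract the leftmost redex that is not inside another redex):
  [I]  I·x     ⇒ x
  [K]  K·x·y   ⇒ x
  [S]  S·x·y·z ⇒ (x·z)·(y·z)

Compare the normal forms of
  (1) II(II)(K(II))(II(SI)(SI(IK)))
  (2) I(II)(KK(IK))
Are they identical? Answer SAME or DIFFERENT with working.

Answer: DIFFERENT — A ⇓ I, B ⇓ K

Derivation:
Term A:
  start: II(II)(K(II))(II(SI)(SI(IK)))
  [1] I(II)(K(II))(II(SI)(SI(IK)))
  [2] II(K(II))(II(SI)(SI(IK)))
  [3] I(K(II))(II(SI)(SI(IK)))
  [4] K(II)(II(SI)(SI(IK)))
  [5] II
  [6] I

Term B:
  start: I(II)(KK(IK))
  [1] II(KK(IK))
  [2] I(KK(IK))
  [3] KK(IK)
  [4] K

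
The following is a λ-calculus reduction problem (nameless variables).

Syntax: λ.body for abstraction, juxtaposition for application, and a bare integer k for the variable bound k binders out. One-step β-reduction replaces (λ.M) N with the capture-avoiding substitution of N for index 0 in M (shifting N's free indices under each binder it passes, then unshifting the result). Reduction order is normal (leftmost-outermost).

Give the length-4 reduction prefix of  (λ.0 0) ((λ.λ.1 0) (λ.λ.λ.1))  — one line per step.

Answer: after 4 steps: λ.λ.1

Working:
  start: (λ.0 0) ((λ.λ.1 0) (λ.λ.λ.1))
  step 1: (λ.λ.1 0) (λ.λ.λ.1) ((λ.λ.1 0) (λ.λ.λ.1))
  step 2: (λ.(λ.λ.λ.1) 0) ((λ.λ.1 0) (λ.λ.λ.1))
  step 3: (λ.λ.λ.1) ((λ.λ.1 0) (λ.λ.λ.1))
  step 4: λ.λ.1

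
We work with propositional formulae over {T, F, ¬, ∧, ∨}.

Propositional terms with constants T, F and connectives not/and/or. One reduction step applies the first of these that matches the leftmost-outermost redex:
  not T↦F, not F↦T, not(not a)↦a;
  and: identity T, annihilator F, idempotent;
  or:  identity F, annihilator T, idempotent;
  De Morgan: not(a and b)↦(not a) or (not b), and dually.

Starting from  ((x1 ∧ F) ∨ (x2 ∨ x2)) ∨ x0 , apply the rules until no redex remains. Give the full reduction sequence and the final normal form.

Answer: normal form = x2 ∨ x0  (in 3 steps)

Derivation:
  start: ((x1 ∧ F) ∨ (x2 ∨ x2)) ∨ x0
  step 1: (F ∨ (x2 ∨ x2)) ∨ x0
  step 2: (x2 ∨ x2) ∨ x0
  step 3: x2 ∨ x0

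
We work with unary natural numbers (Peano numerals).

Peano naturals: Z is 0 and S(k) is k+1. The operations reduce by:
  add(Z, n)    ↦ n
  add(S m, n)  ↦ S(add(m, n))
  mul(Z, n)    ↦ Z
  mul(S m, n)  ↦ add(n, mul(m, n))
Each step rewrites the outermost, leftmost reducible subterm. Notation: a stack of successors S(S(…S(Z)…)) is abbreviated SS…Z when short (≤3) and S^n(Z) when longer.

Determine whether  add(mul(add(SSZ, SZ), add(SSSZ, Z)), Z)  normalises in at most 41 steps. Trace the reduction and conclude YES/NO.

  start: add(mul(add(SSZ, SZ), add(SSSZ, Z)), Z)
  →1  add(mul(S(add(SZ, SZ)), add(SSSZ, Z)), Z)
  →2  add(add(add(SSSZ, Z), mul(add(SZ, SZ), add(SSSZ, Z))), Z)
  →3  add(add(S(add(SSZ, Z)), mul(add(SZ, SZ), add(SSSZ, Z))), Z)
  →4  add(S(add(add(SSZ, Z), mul(add(SZ, SZ), add(SSSZ, Z)))), Z)
  →5  S(add(add(add(SSZ, Z), mul(add(SZ, SZ), add(SSSZ, Z))), Z))
  →6  S(add(add(S(add(SZ, Z)), mul(add(SZ, SZ), add(SSSZ, Z))), Z))
  →7  S(add(S(add(add(SZ, Z), mul(add(SZ, SZ), add(SSSZ, Z)))), Z))
  →8  S(S(add(add(add(SZ, Z), mul(add(SZ, SZ), add(SSSZ, Z))), Z)))
  →9  S(S(add(add(S(add(Z, Z)), mul(add(SZ, SZ), add(SSSZ, Z))), Z)))
  →10  S(S(add(S(add(add(Z, Z), mul(add(SZ, SZ), add(SSSZ, Z)))), Z)))
  →11  S(S(S(add(add(add(Z, Z), mul(add(SZ, SZ), add(SSSZ, Z))), Z))))
  →12  S(S(S(add(add(Z, mul(add(SZ, SZ), add(SSSZ, Z))), Z))))
  →13  S(S(S(add(mul(add(SZ, SZ), add(SSSZ, Z)), Z))))
  →14  S(S(S(add(mul(S(add(Z, SZ)), add(SSSZ, Z)), Z))))
  →15  S(S(S(add(add(add(SSSZ, Z), mul(add(Z, SZ), add(SSSZ, Z))), Z))))
  →16  S(S(S(add(add(S(add(SSZ, Z)), mul(add(Z, SZ), add(SSSZ, Z))), Z))))
  →17  S(S(S(add(S(add(add(SSZ, Z), mul(add(Z, SZ), add(SSSZ, Z)))), Z))))
  →18  S(S(S(S(add(add(add(SSZ, Z), mul(add(Z, SZ), add(SSSZ, Z))), Z)))))
  →19  S(S(S(S(add(add(S(add(SZ, Z)), mul(add(Z, SZ), add(SSSZ, Z))), Z)))))
  →20  S(S(S(S(add(S(add(add(SZ, Z), mul(add(Z, SZ), add(SSSZ, Z)))), Z)))))
  →21  S(S(S(S(S(add(add(add(SZ, Z), mul(add(Z, SZ), add(SSSZ, Z))), Z))))))
  →22  S(S(S(S(S(add(add(S(add(Z, Z)), mul(add(Z, SZ), add(SSSZ, Z))), Z))))))
  →23  S(S(S(S(S(add(S(add(add(Z, Z), mul(add(Z, SZ), add(SSSZ, Z)))), Z))))))
  →24  S(S(S(S(S(S(add(add(add(Z, Z), mul(add(Z, SZ), add(SSSZ, Z))), Z)))))))
  →25  S(S(S(S(S(S(add(add(Z, mul(add(Z, SZ), add(SSSZ, Z))), Z)))))))
  →26  S(S(S(S(S(S(add(mul(add(Z, SZ), add(SSSZ, Z)), Z)))))))
  →27  S(S(S(S(S(S(add(mul(SZ, add(SSSZ, Z)), Z)))))))
  →28  S(S(S(S(S(S(add(add(add(SSSZ, Z), mul(Z, add(SSSZ, Z))), Z)))))))
  →29  S(S(S(S(S(S(add(add(S(add(SSZ, Z)), mul(Z, add(SSSZ, Z))), Z)))))))
  →30  S(S(S(S(S(S(add(S(add(add(SSZ, Z), mul(Z, add(SSSZ, Z)))), Z)))))))
  →31  S(S(S(S(S(S(S(add(add(add(SSZ, Z), mul(Z, add(SSSZ, Z))), Z))))))))
  →32  S(S(S(S(S(S(S(add(add(S(add(SZ, Z)), mul(Z, add(SSSZ, Z))), Z))))))))
  →33  S(S(S(S(S(S(S(add(S(add(add(SZ, Z), mul(Z, add(SSSZ, Z)))), Z))))))))
  →34  S(S(S(S(S(S(S(S(add(add(add(SZ, Z), mul(Z, add(SSSZ, Z))), Z)))))))))
  →35  S(S(S(S(S(S(S(S(add(add(S(add(Z, Z)), mul(Z, add(SSSZ, Z))), Z)))))))))
  →36  S(S(S(S(S(S(S(S(add(S(add(add(Z, Z), mul(Z, add(SSSZ, Z)))), Z)))))))))
  →37  S(S(S(S(S(S(S(S(S(add(add(add(Z, Z), mul(Z, add(SSSZ, Z))), Z))))))))))
  →38  S(S(S(S(S(S(S(S(S(add(add(Z, mul(Z, add(SSSZ, Z))), Z))))))))))
  →39  S(S(S(S(S(S(S(S(S(add(mul(Z, add(SSSZ, Z)), Z))))))))))
  →40  S(S(S(S(S(S(S(S(S(add(Z, Z))))))))))
  →41  S^9(Z)

Answer: YES — reaches normal form S^9(Z) in 41 ≤ 41 steps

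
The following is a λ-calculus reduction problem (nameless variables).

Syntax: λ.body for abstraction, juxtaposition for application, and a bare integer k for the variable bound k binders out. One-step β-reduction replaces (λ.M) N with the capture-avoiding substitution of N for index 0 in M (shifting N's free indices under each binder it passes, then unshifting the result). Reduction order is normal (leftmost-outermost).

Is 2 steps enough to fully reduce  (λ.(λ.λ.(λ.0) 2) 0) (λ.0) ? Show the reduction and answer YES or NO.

Answer: NO — after 2 steps the term is λ.(λ.0) (λ.0), not yet normal

Working:
  start: (λ.(λ.λ.(λ.0) 2) 0) (λ.0)
  →1  (λ.λ.(λ.0) (λ.0)) (λ.0)
  →2  λ.(λ.0) (λ.0)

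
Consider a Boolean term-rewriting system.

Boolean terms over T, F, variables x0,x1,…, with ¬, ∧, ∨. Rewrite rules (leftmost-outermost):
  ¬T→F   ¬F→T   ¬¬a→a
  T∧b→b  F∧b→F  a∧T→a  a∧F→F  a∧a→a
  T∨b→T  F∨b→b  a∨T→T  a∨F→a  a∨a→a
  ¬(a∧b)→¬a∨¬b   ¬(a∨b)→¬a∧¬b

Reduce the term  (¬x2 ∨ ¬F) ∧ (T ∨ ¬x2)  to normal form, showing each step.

Answer: normal form = T  (in 4 steps)

Reduction:
  start: (¬x2 ∨ ¬F) ∧ (T ∨ ¬x2)
  →1  (¬x2 ∨ T) ∧ (T ∨ ¬x2)
  →2  T ∧ (T ∨ ¬x2)
  →3  T ∨ ¬x2
  →4  T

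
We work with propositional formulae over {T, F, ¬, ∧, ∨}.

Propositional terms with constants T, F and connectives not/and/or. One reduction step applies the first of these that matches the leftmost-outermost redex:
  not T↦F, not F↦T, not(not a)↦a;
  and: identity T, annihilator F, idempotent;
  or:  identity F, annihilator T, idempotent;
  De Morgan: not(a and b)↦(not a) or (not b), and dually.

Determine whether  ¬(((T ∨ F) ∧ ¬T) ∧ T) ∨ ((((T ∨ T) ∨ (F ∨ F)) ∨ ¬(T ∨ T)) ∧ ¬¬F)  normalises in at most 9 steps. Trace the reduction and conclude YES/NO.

Answer: YES — reaches normal form T in 9 ≤ 9 steps

Working:
  start: ¬(((T ∨ F) ∧ ¬T) ∧ T) ∨ ((((T ∨ T) ∨ (F ∨ F)) ∨ ¬(T ∨ T)) ∧ ¬¬F)
  step 1: (¬((T ∨ F) ∧ ¬T) ∨ ¬T) ∨ ((((T ∨ T) ∨ (F ∨ F)) ∨ ¬(T ∨ T)) ∧ ¬¬F)
  step 2: ((¬(T ∨ F) ∨ ¬¬T) ∨ ¬T) ∨ ((((T ∨ T) ∨ (F ∨ F)) ∨ ¬(T ∨ T)) ∧ ¬¬F)
  step 3: (((¬T ∧ ¬F) ∨ ¬¬T) ∨ ¬T) ∨ ((((T ∨ T) ∨ (F ∨ F)) ∨ ¬(T ∨ T)) ∧ ¬¬F)
  step 4: (((F ∧ ¬F) ∨ ¬¬T) ∨ ¬T) ∨ ((((T ∨ T) ∨ (F ∨ F)) ∨ ¬(T ∨ T)) ∧ ¬¬F)
  step 5: ((F ∨ ¬¬T) ∨ ¬T) ∨ ((((T ∨ T) ∨ (F ∨ F)) ∨ ¬(T ∨ T)) ∧ ¬¬F)
  step 6: (¬¬T ∨ ¬T) ∨ ((((T ∨ T) ∨ (F ∨ F)) ∨ ¬(T ∨ T)) ∧ ¬¬F)
  step 7: (T ∨ ¬T) ∨ ((((T ∨ T) ∨ (F ∨ F)) ∨ ¬(T ∨ T)) ∧ ¬¬F)
  step 8: T ∨ ((((T ∨ T) ∨ (F ∨ F)) ∨ ¬(T ∨ T)) ∧ ¬¬F)
  step 9: T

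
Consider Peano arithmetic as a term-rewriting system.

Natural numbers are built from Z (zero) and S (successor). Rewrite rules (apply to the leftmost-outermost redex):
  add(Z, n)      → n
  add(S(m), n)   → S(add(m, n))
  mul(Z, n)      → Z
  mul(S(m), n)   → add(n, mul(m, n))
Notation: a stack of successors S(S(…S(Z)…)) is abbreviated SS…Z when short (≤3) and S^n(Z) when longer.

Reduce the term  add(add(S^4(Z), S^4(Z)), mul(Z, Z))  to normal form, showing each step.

  start: add(add(S^4(Z), S^4(Z)), mul(Z, Z))
  step 1: add(S(add(SSSZ, S^4(Z))), mul(Z, Z))
  step 2: S(add(add(SSSZ, S^4(Z)), mul(Z, Z)))
  step 3: S(add(S(add(SSZ, S^4(Z))), mul(Z, Z)))
  step 4: S(S(add(add(SSZ, S^4(Z)), mul(Z, Z))))
  step 5: S(S(add(S(add(SZ, S^4(Z))), mul(Z, Z))))
  step 6: S(S(S(add(add(SZ, S^4(Z)), mul(Z, Z)))))
  step 7: S(S(S(add(S(add(Z, S^4(Z))), mul(Z, Z)))))
  step 8: S(S(S(S(add(add(Z, S^4(Z)), mul(Z, Z))))))
  step 9: S(S(S(S(add(S^4(Z), mul(Z, Z))))))
  step 10: S(S(S(S(S(add(SSSZ, mul(Z, Z)))))))
  step 11: S(S(S(S(S(S(add(SSZ, mul(Z, Z))))))))
  step 12: S(S(S(S(S(S(S(add(SZ, mul(Z, Z)))))))))
  step 13: S(S(S(S(S(S(S(S(add(Z, mul(Z, Z))))))))))
  step 14: S(S(S(S(S(S(S(S(mul(Z, Z)))))))))
  step 15: S^8(Z)

Answer: normal form = S^8(Z)  (in 15 steps)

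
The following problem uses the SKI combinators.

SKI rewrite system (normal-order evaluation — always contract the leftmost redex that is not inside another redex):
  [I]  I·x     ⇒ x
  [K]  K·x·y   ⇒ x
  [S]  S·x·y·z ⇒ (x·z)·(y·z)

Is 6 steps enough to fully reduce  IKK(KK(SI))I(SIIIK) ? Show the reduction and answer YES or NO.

  start: IKK(KK(SI))I(SIIIK)
  [1] KK(KK(SI))I(SIIIK)
  [2] KI(SIIIK)
  [3] I

Answer: YES — reaches normal form I in 3 ≤ 6 steps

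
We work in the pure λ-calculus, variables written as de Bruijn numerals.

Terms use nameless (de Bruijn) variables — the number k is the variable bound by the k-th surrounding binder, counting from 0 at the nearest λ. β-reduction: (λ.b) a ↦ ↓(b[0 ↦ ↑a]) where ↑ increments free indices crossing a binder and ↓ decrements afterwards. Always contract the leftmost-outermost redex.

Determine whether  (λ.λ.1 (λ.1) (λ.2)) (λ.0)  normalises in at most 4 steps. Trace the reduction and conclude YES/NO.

  start: (λ.λ.1 (λ.1) (λ.2)) (λ.0)
  →1  λ.(λ.0) (λ.1) (λ.λ.0)
  →2  λ.(λ.1) (λ.λ.0)
  →3  λ.0

Answer: YES — reaches normal form λ.0 in 3 ≤ 4 steps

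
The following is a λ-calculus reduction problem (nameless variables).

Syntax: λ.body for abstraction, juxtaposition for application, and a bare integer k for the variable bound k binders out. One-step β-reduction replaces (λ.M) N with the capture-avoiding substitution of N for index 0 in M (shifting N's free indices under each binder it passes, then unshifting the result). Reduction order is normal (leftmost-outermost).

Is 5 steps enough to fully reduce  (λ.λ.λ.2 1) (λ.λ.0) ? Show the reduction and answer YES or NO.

  start: (λ.λ.λ.2 1) (λ.λ.0)
  [1] λ.λ.(λ.λ.0) 1
  [2] λ.λ.λ.0

Answer: YES — reaches normal form λ.λ.λ.0 in 2 ≤ 5 steps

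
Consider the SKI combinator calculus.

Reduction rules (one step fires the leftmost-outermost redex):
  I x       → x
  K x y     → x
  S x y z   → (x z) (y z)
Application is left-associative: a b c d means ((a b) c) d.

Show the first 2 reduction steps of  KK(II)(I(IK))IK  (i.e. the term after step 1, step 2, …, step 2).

Answer: after 2 steps: I(IK)K

Reduction:
  start: KK(II)(I(IK))IK
  →1  K(I(IK))IK
  →2  I(IK)K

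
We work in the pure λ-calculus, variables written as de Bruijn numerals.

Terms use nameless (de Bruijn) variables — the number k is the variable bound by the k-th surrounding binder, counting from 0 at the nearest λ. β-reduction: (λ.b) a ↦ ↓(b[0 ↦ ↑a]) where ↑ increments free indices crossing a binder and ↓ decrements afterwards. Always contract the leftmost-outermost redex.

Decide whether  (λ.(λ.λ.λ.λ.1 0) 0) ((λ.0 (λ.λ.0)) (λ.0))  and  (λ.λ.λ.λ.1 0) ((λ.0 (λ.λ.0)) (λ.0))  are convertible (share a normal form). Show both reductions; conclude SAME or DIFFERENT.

Term A:
  start: (λ.(λ.λ.λ.λ.1 0) 0) ((λ.0 (λ.λ.0)) (λ.0))
  [1] (λ.λ.λ.λ.1 0) ((λ.0 (λ.λ.0)) (λ.0))
  [2] λ.λ.λ.1 0

Term B:
  start: (λ.λ.λ.λ.1 0) ((λ.0 (λ.λ.0)) (λ.0))
  [1] λ.λ.λ.1 0

Answer: SAME — A ⇓ λ.λ.λ.1 0, B ⇓ λ.λ.λ.1 0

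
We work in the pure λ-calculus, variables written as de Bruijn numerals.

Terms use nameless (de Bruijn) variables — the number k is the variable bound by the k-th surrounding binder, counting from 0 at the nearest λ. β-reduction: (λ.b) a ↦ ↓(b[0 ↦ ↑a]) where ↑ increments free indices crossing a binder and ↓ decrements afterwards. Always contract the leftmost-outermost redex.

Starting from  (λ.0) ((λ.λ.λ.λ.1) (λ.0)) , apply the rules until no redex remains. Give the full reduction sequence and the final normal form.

  start: (λ.0) ((λ.λ.λ.λ.1) (λ.0))
  step 1: (λ.λ.λ.λ.1) (λ.0)
  step 2: λ.λ.λ.1

Answer: normal form = λ.λ.λ.1  (in 2 steps)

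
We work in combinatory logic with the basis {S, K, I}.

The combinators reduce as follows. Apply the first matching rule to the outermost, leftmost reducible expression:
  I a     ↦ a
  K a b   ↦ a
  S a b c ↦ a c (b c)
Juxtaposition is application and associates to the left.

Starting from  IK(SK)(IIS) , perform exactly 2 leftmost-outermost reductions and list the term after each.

Answer: after 2 steps: SK

Reduction:
  start: IK(SK)(IIS)
  step 1: K(SK)(IIS)
  step 2: SK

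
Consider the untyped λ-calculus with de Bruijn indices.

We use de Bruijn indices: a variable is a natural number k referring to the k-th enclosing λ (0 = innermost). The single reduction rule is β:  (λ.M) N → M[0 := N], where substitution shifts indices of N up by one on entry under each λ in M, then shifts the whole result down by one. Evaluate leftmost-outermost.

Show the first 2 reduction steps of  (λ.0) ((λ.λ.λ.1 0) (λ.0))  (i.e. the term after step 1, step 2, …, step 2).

  start: (λ.0) ((λ.λ.λ.1 0) (λ.0))
  [1] (λ.λ.λ.1 0) (λ.0)
  [2] λ.λ.1 0

Answer: after 2 steps: λ.λ.1 0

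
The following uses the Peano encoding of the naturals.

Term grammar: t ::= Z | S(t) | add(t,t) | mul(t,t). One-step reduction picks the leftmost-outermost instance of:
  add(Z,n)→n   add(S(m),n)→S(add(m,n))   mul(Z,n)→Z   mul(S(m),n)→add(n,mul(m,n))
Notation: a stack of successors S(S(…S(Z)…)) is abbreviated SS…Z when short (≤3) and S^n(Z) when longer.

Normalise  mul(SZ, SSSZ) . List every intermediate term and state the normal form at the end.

  start: mul(SZ, SSSZ)
  →1  add(SSSZ, mul(Z, SSSZ))
  →2  S(add(SSZ, mul(Z, SSSZ)))
  →3  S(S(add(SZ, mul(Z, SSSZ))))
  →4  S(S(S(add(Z, mul(Z, SSSZ)))))
  →5  S(S(S(mul(Z, SSSZ))))
  →6  SSSZ

Answer: normal form = SSSZ  (in 6 steps)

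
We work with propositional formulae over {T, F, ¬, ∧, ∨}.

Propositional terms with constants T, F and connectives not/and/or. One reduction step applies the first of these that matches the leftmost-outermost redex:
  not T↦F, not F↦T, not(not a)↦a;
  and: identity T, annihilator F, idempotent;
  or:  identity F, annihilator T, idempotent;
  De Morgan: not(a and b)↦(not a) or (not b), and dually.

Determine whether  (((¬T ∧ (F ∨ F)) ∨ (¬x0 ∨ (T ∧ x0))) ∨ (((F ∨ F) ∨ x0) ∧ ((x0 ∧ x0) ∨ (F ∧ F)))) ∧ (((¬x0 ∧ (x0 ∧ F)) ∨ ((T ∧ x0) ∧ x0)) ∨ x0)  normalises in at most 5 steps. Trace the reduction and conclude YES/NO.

Answer: NO — after 5 steps the term is ((¬x0 ∨ x0) ∨ ((F ∨ x0) ∧ ((x0 ∧ x0) ∨ (F ∧ F)))) ∧ (((¬x0 ∧ (x0 ∧ F)) ∨ ((T ∧ x0) ∧ x0)) ∨ x0), not yet normal

Derivation:
  start: (((¬T ∧ (F ∨ F)) ∨ (¬x0 ∨ (T ∧ x0))) ∨ (((F ∨ F) ∨ x0) ∧ ((x0 ∧ x0) ∨ (F ∧ F)))) ∧ (((¬x0 ∧ (x0 ∧ F)) ∨ ((T ∧ x0) ∧ x0)) ∨ x0)
  [1] (((F ∧ (F ∨ F)) ∨ (¬x0 ∨ (T ∧ x0))) ∨ (((F ∨ F) ∨ x0) ∧ ((x0 ∧ x0) ∨ (F ∧ F)))) ∧ (((¬x0 ∧ (x0 ∧ F)) ∨ ((T ∧ x0) ∧ x0)) ∨ x0)
  [2] ((F ∨ (¬x0 ∨ (T ∧ x0))) ∨ (((F ∨ F) ∨ x0) ∧ ((x0 ∧ x0) ∨ (F ∧ F)))) ∧ (((¬x0 ∧ (x0 ∧ F)) ∨ ((T ∧ x0) ∧ x0)) ∨ x0)
  [3] ((¬x0 ∨ (T ∧ x0)) ∨ (((F ∨ F) ∨ x0) ∧ ((x0 ∧ x0) ∨ (F ∧ F)))) ∧ (((¬x0 ∧ (x0 ∧ F)) ∨ ((T ∧ x0) ∧ x0)) ∨ x0)
  [4] ((¬x0 ∨ x0) ∨ (((F ∨ F) ∨ x0) ∧ ((x0 ∧ x0) ∨ (F ∧ F)))) ∧ (((¬x0 ∧ (x0 ∧ F)) ∨ ((T ∧ x0) ∧ x0)) ∨ x0)
  [5] ((¬x0 ∨ x0) ∨ ((F ∨ x0) ∧ ((x0 ∧ x0) ∨ (F ∧ F)))) ∧ (((¬x0 ∧ (x0 ∧ F)) ∨ ((T ∧ x0) ∧ x0)) ∨ x0)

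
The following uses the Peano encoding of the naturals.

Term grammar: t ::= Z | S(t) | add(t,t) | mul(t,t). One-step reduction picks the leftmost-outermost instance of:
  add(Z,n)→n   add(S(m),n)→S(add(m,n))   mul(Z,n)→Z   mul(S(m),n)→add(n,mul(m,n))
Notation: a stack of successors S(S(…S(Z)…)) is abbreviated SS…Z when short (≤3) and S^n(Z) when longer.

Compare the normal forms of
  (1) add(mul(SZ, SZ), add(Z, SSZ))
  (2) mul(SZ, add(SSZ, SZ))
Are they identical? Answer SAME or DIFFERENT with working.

Term A:
  start: add(mul(SZ, SZ), add(Z, SSZ))
  →1  add(add(SZ, mul(Z, SZ)), add(Z, SSZ))
  →2  add(S(add(Z, mul(Z, SZ))), add(Z, SSZ))
  →3  S(add(add(Z, mul(Z, SZ)), add(Z, SSZ)))
  →4  S(add(mul(Z, SZ), add(Z, SSZ)))
  →5  S(add(Z, add(Z, SSZ)))
  →6  S(add(Z, SSZ))
  →7  SSSZ

Term B:
  start: mul(SZ, add(SSZ, SZ))
  →1  add(add(SSZ, SZ), mul(Z, add(SSZ, SZ)))
  →2  add(S(add(SZ, SZ)), mul(Z, add(SSZ, SZ)))
  →3  S(add(add(SZ, SZ), mul(Z, add(SSZ, SZ))))
  →4  S(add(S(add(Z, SZ)), mul(Z, add(SSZ, SZ))))
  →5  S(S(add(add(Z, SZ), mul(Z, add(SSZ, SZ)))))
  →6  S(S(add(SZ, mul(Z, add(SSZ, SZ)))))
  →7  S(S(S(add(Z, mul(Z, add(SSZ, SZ))))))
  →8  S(S(S(mul(Z, add(SSZ, SZ)))))
  →9  SSSZ

Answer: SAME — A ⇓ SSSZ, B ⇓ SSSZ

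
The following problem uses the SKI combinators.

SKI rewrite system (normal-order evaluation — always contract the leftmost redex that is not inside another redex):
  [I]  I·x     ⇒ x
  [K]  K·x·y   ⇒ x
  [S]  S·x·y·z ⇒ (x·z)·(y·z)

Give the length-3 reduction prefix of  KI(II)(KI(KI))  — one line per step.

Answer: after 3 steps: I

Working:
  start: KI(II)(KI(KI))
  →1  I(KI(KI))
  →2  KI(KI)
  →3  I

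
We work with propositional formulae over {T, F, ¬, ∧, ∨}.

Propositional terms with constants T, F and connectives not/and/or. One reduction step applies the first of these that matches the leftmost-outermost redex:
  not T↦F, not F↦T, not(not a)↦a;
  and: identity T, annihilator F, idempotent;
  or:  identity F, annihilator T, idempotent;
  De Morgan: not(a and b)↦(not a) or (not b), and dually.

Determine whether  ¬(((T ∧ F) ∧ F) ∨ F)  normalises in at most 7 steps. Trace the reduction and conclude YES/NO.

  start: ¬(((T ∧ F) ∧ F) ∨ F)
  →1  ¬((T ∧ F) ∧ F) ∧ ¬F
  →2  (¬(T ∧ F) ∨ ¬F) ∧ ¬F
  →3  ((¬T ∨ ¬F) ∨ ¬F) ∧ ¬F
  →4  ((F ∨ ¬F) ∨ ¬F) ∧ ¬F
  →5  (¬F ∨ ¬F) ∧ ¬F
  →6  ¬F ∧ ¬F
  →7  ¬F

Answer: NO — after 7 steps the term is ¬F, not yet normal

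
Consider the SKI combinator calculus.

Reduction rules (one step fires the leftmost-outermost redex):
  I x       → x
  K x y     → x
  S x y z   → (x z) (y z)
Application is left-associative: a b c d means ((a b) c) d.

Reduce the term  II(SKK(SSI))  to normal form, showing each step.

Answer: normal form = SSI  (in 4 steps)

Derivation:
  start: II(SKK(SSI))
  →1  I(SKK(SSI))
  →2  SKK(SSI)
  →3  K(SSI)(K(SSI))
  →4  SSI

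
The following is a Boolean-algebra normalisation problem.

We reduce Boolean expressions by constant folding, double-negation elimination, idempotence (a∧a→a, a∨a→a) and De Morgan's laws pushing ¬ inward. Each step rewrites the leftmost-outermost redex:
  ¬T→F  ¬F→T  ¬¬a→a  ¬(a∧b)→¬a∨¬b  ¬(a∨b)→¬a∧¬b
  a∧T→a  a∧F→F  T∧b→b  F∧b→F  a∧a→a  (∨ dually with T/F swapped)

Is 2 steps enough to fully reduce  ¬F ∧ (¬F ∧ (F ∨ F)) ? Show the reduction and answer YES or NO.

Answer: NO — after 2 steps the term is ¬F ∧ (F ∨ F), not yet normal

Reduction:
  start: ¬F ∧ (¬F ∧ (F ∨ F))
  [1] T ∧ (¬F ∧ (F ∨ F))
  [2] ¬F ∧ (F ∨ F)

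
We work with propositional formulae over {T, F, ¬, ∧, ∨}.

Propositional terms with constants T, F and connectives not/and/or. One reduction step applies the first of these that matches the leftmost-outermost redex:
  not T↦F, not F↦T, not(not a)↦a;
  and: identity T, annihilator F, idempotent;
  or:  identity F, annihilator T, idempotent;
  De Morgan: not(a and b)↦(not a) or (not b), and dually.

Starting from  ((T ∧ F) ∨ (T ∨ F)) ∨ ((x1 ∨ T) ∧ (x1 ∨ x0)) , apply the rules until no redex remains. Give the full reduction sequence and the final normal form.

Answer: normal form = T  (in 4 steps)

Working:
  start: ((T ∧ F) ∨ (T ∨ F)) ∨ ((x1 ∨ T) ∧ (x1 ∨ x0))
  step 1: (F ∨ (T ∨ F)) ∨ ((x1 ∨ T) ∧ (x1 ∨ x0))
  step 2: (T ∨ F) ∨ ((x1 ∨ T) ∧ (x1 ∨ x0))
  step 3: T ∨ ((x1 ∨ T) ∧ (x1 ∨ x0))
  step 4: T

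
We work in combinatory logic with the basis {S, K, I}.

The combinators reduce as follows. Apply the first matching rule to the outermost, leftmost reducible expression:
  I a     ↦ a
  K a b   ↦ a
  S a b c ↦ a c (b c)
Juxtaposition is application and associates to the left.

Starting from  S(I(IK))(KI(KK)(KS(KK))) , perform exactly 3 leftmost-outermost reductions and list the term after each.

  start: S(I(IK))(KI(KK)(KS(KK)))
  step 1: S(IK)(KI(KK)(KS(KK)))
  step 2: SK(KI(KK)(KS(KK)))
  step 3: SK(I(KS(KK)))

Answer: after 3 steps: SK(I(KS(KK)))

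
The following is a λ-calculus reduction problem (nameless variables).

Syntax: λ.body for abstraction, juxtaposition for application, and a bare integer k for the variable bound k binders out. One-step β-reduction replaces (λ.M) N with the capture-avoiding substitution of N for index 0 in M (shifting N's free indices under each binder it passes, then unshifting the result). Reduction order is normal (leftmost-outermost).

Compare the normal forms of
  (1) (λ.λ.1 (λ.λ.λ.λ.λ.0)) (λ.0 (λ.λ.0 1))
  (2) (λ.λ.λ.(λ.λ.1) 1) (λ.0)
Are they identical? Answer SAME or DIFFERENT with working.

Term A:
  start: (λ.λ.1 (λ.λ.λ.λ.λ.0)) (λ.0 (λ.λ.0 1))
  →1  λ.(λ.0 (λ.λ.0 1)) (λ.λ.λ.λ.λ.0)
  →2  λ.(λ.λ.λ.λ.λ.0) (λ.λ.0 1)
  →3  λ.λ.λ.λ.λ.0

Term B:
  start: (λ.λ.λ.(λ.λ.1) 1) (λ.0)
  →1  λ.λ.(λ.λ.1) 1
  →2  λ.λ.λ.2

Answer: DIFFERENT — A ⇓ λ.λ.λ.λ.λ.0, B ⇓ λ.λ.λ.2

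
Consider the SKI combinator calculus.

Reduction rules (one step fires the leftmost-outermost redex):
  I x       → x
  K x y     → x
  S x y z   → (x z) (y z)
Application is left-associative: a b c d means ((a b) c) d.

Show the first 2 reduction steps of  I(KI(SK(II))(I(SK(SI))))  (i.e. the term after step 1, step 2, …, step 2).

  start: I(KI(SK(II))(I(SK(SI))))
  step 1: KI(SK(II))(I(SK(SI)))
  step 2: I(I(SK(SI)))

Answer: after 2 steps: I(I(SK(SI)))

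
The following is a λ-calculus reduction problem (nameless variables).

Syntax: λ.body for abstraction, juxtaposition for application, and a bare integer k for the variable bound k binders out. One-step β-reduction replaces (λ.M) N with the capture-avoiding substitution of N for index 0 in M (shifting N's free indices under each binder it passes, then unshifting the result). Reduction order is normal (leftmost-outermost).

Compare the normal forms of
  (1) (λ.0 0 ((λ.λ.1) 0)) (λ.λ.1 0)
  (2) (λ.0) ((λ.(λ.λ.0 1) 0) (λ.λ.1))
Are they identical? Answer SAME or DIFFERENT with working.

Term A:
  start: (λ.0 0 ((λ.λ.1) 0)) (λ.λ.1 0)
  →1  (λ.λ.1 0) (λ.λ.1 0) ((λ.λ.1) (λ.λ.1 0))
  →2  (λ.(λ.λ.1 0) 0) ((λ.λ.1) (λ.λ.1 0))
  →3  (λ.λ.1 0) ((λ.λ.1) (λ.λ.1 0))
  →4  λ.(λ.λ.1) (λ.λ.1 0) 0
  →5  λ.(λ.λ.λ.1 0) 0
  →6  λ.λ.λ.1 0

Term B:
  start: (λ.0) ((λ.(λ.λ.0 1) 0) (λ.λ.1))
  →1  (λ.(λ.λ.0 1) 0) (λ.λ.1)
  →2  (λ.λ.0 1) (λ.λ.1)
  →3  λ.0 (λ.λ.1)

Answer: DIFFERENT — A ⇓ λ.λ.λ.1 0, B ⇓ λ.0 (λ.λ.1)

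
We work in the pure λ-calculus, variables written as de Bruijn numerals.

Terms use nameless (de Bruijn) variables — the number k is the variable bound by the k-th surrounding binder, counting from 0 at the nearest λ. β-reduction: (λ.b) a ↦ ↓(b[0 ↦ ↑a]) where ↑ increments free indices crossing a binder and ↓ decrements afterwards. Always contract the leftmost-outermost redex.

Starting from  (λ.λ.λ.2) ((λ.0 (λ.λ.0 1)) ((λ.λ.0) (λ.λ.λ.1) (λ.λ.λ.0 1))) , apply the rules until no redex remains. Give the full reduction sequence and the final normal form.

  start: (λ.λ.λ.2) ((λ.0 (λ.λ.0 1)) ((λ.λ.0) (λ.λ.λ.1) (λ.λ.λ.0 1)))
  [1] λ.λ.(λ.0 (λ.λ.0 1)) ((λ.λ.0) (λ.λ.λ.1) (λ.λ.λ.0 1))
  [2] λ.λ.(λ.λ.0) (λ.λ.λ.1) (λ.λ.λ.0 1) (λ.λ.0 1)
  [3] λ.λ.(λ.0) (λ.λ.λ.0 1) (λ.λ.0 1)
  [4] λ.λ.(λ.λ.λ.0 1) (λ.λ.0 1)
  [5] λ.λ.λ.λ.0 1

Answer: normal form = λ.λ.λ.λ.0 1  (in 5 steps)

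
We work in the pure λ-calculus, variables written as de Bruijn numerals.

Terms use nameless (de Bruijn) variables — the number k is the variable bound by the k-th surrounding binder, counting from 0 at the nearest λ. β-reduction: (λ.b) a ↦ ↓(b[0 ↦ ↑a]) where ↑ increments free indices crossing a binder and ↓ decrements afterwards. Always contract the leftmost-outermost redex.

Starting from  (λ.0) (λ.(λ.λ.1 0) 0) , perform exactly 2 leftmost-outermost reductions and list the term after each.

Answer: after 2 steps: λ.λ.1 0

Derivation:
  start: (λ.0) (λ.(λ.λ.1 0) 0)
  step 1: λ.(λ.λ.1 0) 0
  step 2: λ.λ.1 0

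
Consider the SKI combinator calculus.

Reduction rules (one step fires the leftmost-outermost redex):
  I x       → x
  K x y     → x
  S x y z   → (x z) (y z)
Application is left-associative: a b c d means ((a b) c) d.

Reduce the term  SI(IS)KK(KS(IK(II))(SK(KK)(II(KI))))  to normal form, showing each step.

Answer: normal form = SK(S(KI))  (in 9 steps)

Working:
  start: SI(IS)KK(KS(IK(II))(SK(KK)(II(KI))))
  step 1: IK(ISK)K(KS(IK(II))(SK(KK)(II(KI))))
  step 2: K(ISK)K(KS(IK(II))(SK(KK)(II(KI))))
  step 3: ISK(KS(IK(II))(SK(KK)(II(KI))))
  step 4: SK(KS(IK(II))(SK(KK)(II(KI))))
  step 5: SK(S(SK(KK)(II(KI))))
  step 6: SK(S(K(II(KI))(KK(II(KI)))))
  step 7: SK(S(II(KI)))
  step 8: SK(S(I(KI)))
  step 9: SK(S(KI))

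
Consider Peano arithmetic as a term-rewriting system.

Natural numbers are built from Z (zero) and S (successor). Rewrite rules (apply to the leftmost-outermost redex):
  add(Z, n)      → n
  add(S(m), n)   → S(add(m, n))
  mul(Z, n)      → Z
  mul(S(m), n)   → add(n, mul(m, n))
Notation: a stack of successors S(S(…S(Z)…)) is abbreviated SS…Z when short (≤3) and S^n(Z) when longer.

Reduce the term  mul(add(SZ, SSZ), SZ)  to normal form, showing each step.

  start: mul(add(SZ, SSZ), SZ)
  →1  mul(S(add(Z, SSZ)), SZ)
  →2  add(SZ, mul(add(Z, SSZ), SZ))
  →3  S(add(Z, mul(add(Z, SSZ), SZ)))
  →4  S(mul(add(Z, SSZ), SZ))
  →5  S(mul(SSZ, SZ))
  →6  S(add(SZ, mul(SZ, SZ)))
  →7  S(S(add(Z, mul(SZ, SZ))))
  →8  S(S(mul(SZ, SZ)))
  →9  S(S(add(SZ, mul(Z, SZ))))
  →10  S(S(S(add(Z, mul(Z, SZ)))))
  →11  S(S(S(mul(Z, SZ))))
  →12  SSSZ

Answer: normal form = SSSZ  (in 12 steps)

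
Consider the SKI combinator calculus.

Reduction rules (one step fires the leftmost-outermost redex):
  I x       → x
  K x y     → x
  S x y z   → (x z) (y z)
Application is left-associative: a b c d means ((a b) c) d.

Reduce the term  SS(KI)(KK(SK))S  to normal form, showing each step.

Answer: normal form = S  (in 4 steps)

Derivation:
  start: SS(KI)(KK(SK))S
  [1] S(KK(SK))(KI(KK(SK)))S
  [2] KK(SK)S(KI(KK(SK))S)
  [3] KS(KI(KK(SK))S)
  [4] S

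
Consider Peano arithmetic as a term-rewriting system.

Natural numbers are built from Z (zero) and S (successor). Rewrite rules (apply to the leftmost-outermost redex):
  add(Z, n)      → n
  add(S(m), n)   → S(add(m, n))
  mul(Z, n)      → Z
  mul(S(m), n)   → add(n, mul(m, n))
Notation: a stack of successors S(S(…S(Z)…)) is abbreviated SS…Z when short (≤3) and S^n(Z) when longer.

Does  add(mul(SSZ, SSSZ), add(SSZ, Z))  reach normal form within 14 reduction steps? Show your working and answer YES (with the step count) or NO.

Answer: NO — after 14 steps the term is S(S(S(S(S(add(S(add(Z, mul(Z, SSSZ))), add(SSZ, Z))))))), not yet normal

Derivation:
  start: add(mul(SSZ, SSSZ), add(SSZ, Z))
  [1] add(add(SSSZ, mul(SZ, SSSZ)), add(SSZ, Z))
  [2] add(S(add(SSZ, mul(SZ, SSSZ))), add(SSZ, Z))
  [3] S(add(add(SSZ, mul(SZ, SSSZ)), add(SSZ, Z)))
  [4] S(add(S(add(SZ, mul(SZ, SSSZ))), add(SSZ, Z)))
  [5] S(S(add(add(SZ, mul(SZ, SSSZ)), add(SSZ, Z))))
  [6] S(S(add(S(add(Z, mul(SZ, SSSZ))), add(SSZ, Z))))
  [7] S(S(S(add(add(Z, mul(SZ, SSSZ)), add(SSZ, Z)))))
  [8] S(S(S(add(mul(SZ, SSSZ), add(SSZ, Z)))))
  [9] S(S(S(add(add(SSSZ, mul(Z, SSSZ)), add(SSZ, Z)))))
  [10] S(S(S(add(S(add(SSZ, mul(Z, SSSZ))), add(SSZ, Z)))))
  [11] S(S(S(S(add(add(SSZ, mul(Z, SSSZ)), add(SSZ, Z))))))
  [12] S(S(S(S(add(S(add(SZ, mul(Z, SSSZ))), add(SSZ, Z))))))
  [13] S(S(S(S(S(add(add(SZ, mul(Z, SSSZ)), add(SSZ, Z)))))))
  [14] S(S(S(S(S(add(S(add(Z, mul(Z, SSSZ))), add(SSZ, Z)))))))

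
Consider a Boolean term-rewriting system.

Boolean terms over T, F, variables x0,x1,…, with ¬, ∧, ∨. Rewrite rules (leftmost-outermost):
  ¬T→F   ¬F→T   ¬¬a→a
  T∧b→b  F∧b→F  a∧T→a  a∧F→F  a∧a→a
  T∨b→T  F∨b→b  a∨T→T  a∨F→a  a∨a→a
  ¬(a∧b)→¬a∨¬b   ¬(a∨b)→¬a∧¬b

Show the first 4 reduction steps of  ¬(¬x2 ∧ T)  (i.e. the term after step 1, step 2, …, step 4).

  start: ¬(¬x2 ∧ T)
  step 1: ¬¬x2 ∨ ¬T
  step 2: x2 ∨ ¬T
  step 3: x2 ∨ F
  step 4: x2

Answer: after 4 steps: x2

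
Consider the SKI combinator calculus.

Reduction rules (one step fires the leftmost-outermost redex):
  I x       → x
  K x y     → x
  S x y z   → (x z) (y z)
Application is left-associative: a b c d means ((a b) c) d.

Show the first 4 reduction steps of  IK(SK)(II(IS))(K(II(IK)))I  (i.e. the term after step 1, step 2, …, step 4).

  start: IK(SK)(II(IS))(K(II(IK)))I
  step 1: K(SK)(II(IS))(K(II(IK)))I
  step 2: SK(K(II(IK)))I
  step 3: KI(K(II(IK))I)
  step 4: I

Answer: after 4 steps: I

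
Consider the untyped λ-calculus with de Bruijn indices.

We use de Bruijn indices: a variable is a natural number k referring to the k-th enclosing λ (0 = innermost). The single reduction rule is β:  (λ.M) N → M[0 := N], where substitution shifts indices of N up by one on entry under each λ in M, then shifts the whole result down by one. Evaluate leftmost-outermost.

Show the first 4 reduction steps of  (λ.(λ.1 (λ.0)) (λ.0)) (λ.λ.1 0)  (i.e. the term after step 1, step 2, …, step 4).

  start: (λ.(λ.1 (λ.0)) (λ.0)) (λ.λ.1 0)
  [1] (λ.(λ.λ.1 0) (λ.0)) (λ.0)
  [2] (λ.λ.1 0) (λ.0)
  [3] λ.(λ.0) 0
  [4] λ.0

Answer: after 4 steps: λ.0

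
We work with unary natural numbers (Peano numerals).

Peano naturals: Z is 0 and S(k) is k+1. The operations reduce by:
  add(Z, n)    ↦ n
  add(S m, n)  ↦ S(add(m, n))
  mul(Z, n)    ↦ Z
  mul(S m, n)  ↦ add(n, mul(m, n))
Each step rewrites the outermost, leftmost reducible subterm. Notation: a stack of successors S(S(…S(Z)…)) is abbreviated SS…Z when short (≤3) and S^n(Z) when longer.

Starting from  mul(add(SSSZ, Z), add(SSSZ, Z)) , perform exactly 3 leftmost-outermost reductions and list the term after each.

Answer: after 3 steps: add(S(add(SSZ, Z)), mul(add(SSZ, Z), add(SSSZ, Z)))

Derivation:
  start: mul(add(SSSZ, Z), add(SSSZ, Z))
  step 1: mul(S(add(SSZ, Z)), add(SSSZ, Z))
  step 2: add(add(SSSZ, Z), mul(add(SSZ, Z), add(SSSZ, Z)))
  step 3: add(S(add(SSZ, Z)), mul(add(SSZ, Z), add(SSSZ, Z)))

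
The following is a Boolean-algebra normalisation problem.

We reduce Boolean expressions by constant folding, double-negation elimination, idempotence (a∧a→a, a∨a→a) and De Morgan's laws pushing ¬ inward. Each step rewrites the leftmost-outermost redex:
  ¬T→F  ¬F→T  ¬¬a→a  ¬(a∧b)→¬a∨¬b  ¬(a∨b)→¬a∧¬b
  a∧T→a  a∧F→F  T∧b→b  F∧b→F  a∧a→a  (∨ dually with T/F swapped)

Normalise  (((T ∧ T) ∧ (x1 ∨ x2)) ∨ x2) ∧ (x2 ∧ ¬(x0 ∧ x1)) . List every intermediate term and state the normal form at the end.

  start: (((T ∧ T) ∧ (x1 ∨ x2)) ∨ x2) ∧ (x2 ∧ ¬(x0 ∧ x1))
  →1  ((T ∧ (x1 ∨ x2)) ∨ x2) ∧ (x2 ∧ ¬(x0 ∧ x1))
  →2  ((x1 ∨ x2) ∨ x2) ∧ (x2 ∧ ¬(x0 ∧ x1))
  →3  ((x1 ∨ x2) ∨ x2) ∧ (x2 ∧ (¬x0 ∨ ¬x1))

Answer: normal form = ((x1 ∨ x2) ∨ x2) ∧ (x2 ∧ (¬x0 ∨ ¬x1))  (in 3 steps)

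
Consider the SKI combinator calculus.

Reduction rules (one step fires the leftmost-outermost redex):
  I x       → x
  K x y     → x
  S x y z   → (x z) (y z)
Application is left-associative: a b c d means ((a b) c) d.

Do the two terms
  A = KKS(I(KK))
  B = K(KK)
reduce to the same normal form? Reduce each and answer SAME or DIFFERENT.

Answer: SAME — A ⇓ K(KK), B ⇓ K(KK)

Working:
Term A:
  start: KKS(I(KK))
  →1  K(I(KK))
  →2  K(KK)

Term B:
  start: K(KK)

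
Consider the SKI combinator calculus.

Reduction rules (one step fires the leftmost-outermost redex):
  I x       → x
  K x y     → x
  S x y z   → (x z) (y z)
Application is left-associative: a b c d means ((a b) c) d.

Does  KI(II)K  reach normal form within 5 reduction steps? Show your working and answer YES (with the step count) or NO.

Answer: YES — reaches normal form K in 2 ≤ 5 steps

Working:
  start: KI(II)K
  →1  IK
  →2  K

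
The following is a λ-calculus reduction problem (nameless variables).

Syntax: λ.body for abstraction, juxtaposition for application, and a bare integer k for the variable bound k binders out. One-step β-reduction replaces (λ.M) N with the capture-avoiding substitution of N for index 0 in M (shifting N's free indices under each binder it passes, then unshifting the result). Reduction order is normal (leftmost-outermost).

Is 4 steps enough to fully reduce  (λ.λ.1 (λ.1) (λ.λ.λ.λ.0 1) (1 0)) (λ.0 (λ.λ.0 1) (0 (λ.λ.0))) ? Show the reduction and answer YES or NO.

Answer: NO — after 4 steps the term is λ.0 0 (λ.λ.λ.λ.0 1) ((λ.0 (λ.λ.0 1) (0 (λ.λ.0))) 0), not yet normal

Reduction:
  start: (λ.λ.1 (λ.1) (λ.λ.λ.λ.0 1) (1 0)) (λ.0 (λ.λ.0 1) (0 (λ.λ.0)))
  step 1: λ.(λ.0 (λ.λ.0 1) (0 (λ.λ.0))) (λ.1) (λ.λ.λ.λ.0 1) ((λ.0 (λ.λ.0 1) (0 (λ.λ.0))) 0)
  step 2: λ.(λ.1) (λ.λ.0 1) ((λ.1) (λ.λ.0)) (λ.λ.λ.λ.0 1) ((λ.0 (λ.λ.0 1) (0 (λ.λ.0))) 0)
  step 3: λ.0 ((λ.1) (λ.λ.0)) (λ.λ.λ.λ.0 1) ((λ.0 (λ.λ.0 1) (0 (λ.λ.0))) 0)
  step 4: λ.0 0 (λ.λ.λ.λ.0 1) ((λ.0 (λ.λ.0 1) (0 (λ.λ.0))) 0)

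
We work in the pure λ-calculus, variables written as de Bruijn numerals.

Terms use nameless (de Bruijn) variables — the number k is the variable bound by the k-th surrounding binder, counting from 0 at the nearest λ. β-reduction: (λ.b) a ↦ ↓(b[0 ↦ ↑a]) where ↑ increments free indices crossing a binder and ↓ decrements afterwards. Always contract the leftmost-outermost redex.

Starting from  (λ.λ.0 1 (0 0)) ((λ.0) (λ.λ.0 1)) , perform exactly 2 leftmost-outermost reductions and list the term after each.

Answer: after 2 steps: λ.0 (λ.λ.0 1) (0 0)

Reduction:
  start: (λ.λ.0 1 (0 0)) ((λ.0) (λ.λ.0 1))
  →1  λ.0 ((λ.0) (λ.λ.0 1)) (0 0)
  →2  λ.0 (λ.λ.0 1) (0 0)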